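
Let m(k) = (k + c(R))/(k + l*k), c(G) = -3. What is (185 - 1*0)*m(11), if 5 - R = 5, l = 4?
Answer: 296/11 ≈ 26.909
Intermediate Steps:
R = 0 (R = 5 - 1*5 = 5 - 5 = 0)
m(k) = (-3 + k)/(5*k) (m(k) = (k - 3)/(k + 4*k) = (-3 + k)/((5*k)) = (-3 + k)*(1/(5*k)) = (-3 + k)/(5*k))
(185 - 1*0)*m(11) = (185 - 1*0)*((⅕)*(-3 + 11)/11) = (185 + 0)*((⅕)*(1/11)*8) = 185*(8/55) = 296/11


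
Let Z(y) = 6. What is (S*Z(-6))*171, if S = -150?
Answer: -153900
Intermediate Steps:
(S*Z(-6))*171 = -150*6*171 = -900*171 = -153900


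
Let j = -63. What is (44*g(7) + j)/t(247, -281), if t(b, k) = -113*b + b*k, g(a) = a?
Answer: -245/97318 ≈ -0.0025175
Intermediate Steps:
(44*g(7) + j)/t(247, -281) = (44*7 - 63)/((247*(-113 - 281))) = (308 - 63)/((247*(-394))) = 245/(-97318) = 245*(-1/97318) = -245/97318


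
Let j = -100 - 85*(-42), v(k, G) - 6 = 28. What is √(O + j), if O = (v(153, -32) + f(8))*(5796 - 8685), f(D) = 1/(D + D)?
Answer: I*√1518985/4 ≈ 308.12*I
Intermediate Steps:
f(D) = 1/(2*D)
v(k, G) = 34 (v(k, G) = 6 + 28 = 34)
O = -1574505/16 (O = (34 + (½)/8)*(5796 - 8685) = (34 + (½)*(⅛))*(-2889) = (34 + 1/16)*(-2889) = (545/16)*(-2889) = -1574505/16 ≈ -98407.)
j = 3470 (j = -100 + 3570 = 3470)
√(O + j) = √(-1574505/16 + 3470) = √(-1518985/16) = I*√1518985/4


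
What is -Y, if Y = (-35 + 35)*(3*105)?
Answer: 0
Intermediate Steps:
Y = 0 (Y = 0*315 = 0)
-Y = -1*0 = 0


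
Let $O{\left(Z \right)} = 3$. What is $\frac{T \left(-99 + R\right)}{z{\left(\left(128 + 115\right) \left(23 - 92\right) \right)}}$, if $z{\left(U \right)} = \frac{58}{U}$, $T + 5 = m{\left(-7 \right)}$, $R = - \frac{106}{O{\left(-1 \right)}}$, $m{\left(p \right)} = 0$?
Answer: $- \frac{11261835}{58} \approx -1.9417 \cdot 10^{5}$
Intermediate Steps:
$R = - \frac{106}{3} \approx -35.333$
$T = -5$ ($T = -5 + 0 = -5$)
$\frac{T \left(-99 + R\right)}{z{\left(\left(128 + 115\right) \left(23 - 92\right) \right)}} = \frac{\left(-5\right) \left(-99 - \frac{106}{3}\right)}{58 \frac{1}{\left(128 + 115\right) \left(23 - 92\right)}} = \frac{\left(-5\right) \left(- \frac{403}{3}\right)}{58 \frac{1}{243 \left(-69\right)}} = \frac{2015}{3 \frac{58}{-16767}} = \frac{2015}{3 \cdot 58 \left(- \frac{1}{16767}\right)} = \frac{2015}{3 \left(- \frac{58}{16767}\right)} = \frac{2015}{3} \left(- \frac{16767}{58}\right) = - \frac{11261835}{58}$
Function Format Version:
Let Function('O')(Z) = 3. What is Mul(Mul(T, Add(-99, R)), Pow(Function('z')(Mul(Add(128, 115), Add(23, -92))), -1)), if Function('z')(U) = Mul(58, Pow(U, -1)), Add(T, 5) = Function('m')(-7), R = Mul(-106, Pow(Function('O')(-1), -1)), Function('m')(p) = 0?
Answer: Rational(-11261835, 58) ≈ -1.9417e+5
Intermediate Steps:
R = Rational(-106, 3) (R = Mul(-106, Pow(3, -1)) = Mul(-106, Rational(1, 3)) = Rational(-106, 3) ≈ -35.333)
T = -5 (T = Add(-5, 0) = -5)
Mul(Mul(T, Add(-99, R)), Pow(Function('z')(Mul(Add(128, 115), Add(23, -92))), -1)) = Mul(Mul(-5, Add(-99, Rational(-106, 3))), Pow(Mul(58, Pow(Mul(Add(128, 115), Add(23, -92)), -1)), -1)) = Mul(Mul(-5, Rational(-403, 3)), Pow(Mul(58, Pow(Mul(243, -69), -1)), -1)) = Mul(Rational(2015, 3), Pow(Mul(58, Pow(-16767, -1)), -1)) = Mul(Rational(2015, 3), Pow(Mul(58, Rational(-1, 16767)), -1)) = Mul(Rational(2015, 3), Pow(Rational(-58, 16767), -1)) = Mul(Rational(2015, 3), Rational(-16767, 58)) = Rational(-11261835, 58)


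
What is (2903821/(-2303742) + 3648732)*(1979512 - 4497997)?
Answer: -7056571875314401885/767914 ≈ -9.1893e+12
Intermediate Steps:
(2903821/(-2303742) + 3648732)*(1979512 - 4497997) = (2903821*(-1/2303742) + 3648732)*(-2518485) = (-2903821/2303742 + 3648732)*(-2518485) = (8405734251323/2303742)*(-2518485) = -7056571875314401885/767914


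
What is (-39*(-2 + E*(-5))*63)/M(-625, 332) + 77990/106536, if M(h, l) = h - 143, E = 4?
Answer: -118725013/1704576 ≈ -69.651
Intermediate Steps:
M(h, l) = -143 + h
(-39*(-2 + E*(-5))*63)/M(-625, 332) + 77990/106536 = (-39*(-2 + 4*(-5))*63)/(-143 - 625) + 77990/106536 = (-39*(-2 - 20)*63)/(-768) + 77990*(1/106536) = (-39*(-22)*63)*(-1/768) + 38995/53268 = (858*63)*(-1/768) + 38995/53268 = 54054*(-1/768) + 38995/53268 = -9009/128 + 38995/53268 = -118725013/1704576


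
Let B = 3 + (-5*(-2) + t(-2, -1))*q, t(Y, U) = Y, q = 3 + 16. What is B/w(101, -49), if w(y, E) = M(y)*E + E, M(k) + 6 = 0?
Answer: 31/49 ≈ 0.63265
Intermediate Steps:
M(k) = -6 (M(k) = -6 + 0 = -6)
q = 19
w(y, E) = -5*E (w(y, E) = -6*E + E = -5*E)
B = 155 (B = 3 + (-5*(-2) - 2)*19 = 3 + (10 - 2)*19 = 3 + 8*19 = 3 + 152 = 155)
B/w(101, -49) = 155/((-5*(-49))) = 155/245 = 155*(1/245) = 31/49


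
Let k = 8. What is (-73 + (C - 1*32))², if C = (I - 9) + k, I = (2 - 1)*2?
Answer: 10816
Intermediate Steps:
I = 2 (I = 1*2 = 2)
C = 1 (C = (2 - 9) + 8 = -7 + 8 = 1)
(-73 + (C - 1*32))² = (-73 + (1 - 1*32))² = (-73 + (1 - 32))² = (-73 - 31)² = (-104)² = 10816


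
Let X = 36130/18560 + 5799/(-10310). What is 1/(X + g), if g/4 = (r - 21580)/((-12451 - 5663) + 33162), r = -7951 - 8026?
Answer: -1999645120/17195063833 ≈ -0.11629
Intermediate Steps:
r = -15977
g = -4173/418 (g = 4*((-15977 - 21580)/((-12451 - 5663) + 33162)) = 4*(-37557/(-18114 + 33162)) = 4*(-37557/15048) = 4*(-37557*1/15048) = 4*(-4173/1672) = -4173/418 ≈ -9.9832)
X = 13243543/9567680 (X = 36130*(1/18560) + 5799*(-1/10310) = 3613/1856 - 5799/10310 = 13243543/9567680 ≈ 1.3842)
1/(X + g) = 1/(13243543/9567680 - 4173/418) = 1/(-17195063833/1999645120) = -1999645120/17195063833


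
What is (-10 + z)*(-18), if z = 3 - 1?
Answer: 144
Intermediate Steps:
z = 2
(-10 + z)*(-18) = (-10 + 2)*(-18) = -8*(-18) = 144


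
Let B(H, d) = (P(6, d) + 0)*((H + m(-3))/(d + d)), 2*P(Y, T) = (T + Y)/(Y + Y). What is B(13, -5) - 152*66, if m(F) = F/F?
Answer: -1203847/120 ≈ -10032.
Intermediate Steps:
m(F) = 1
P(Y, T) = (T + Y)/(4*Y) (P(Y, T) = ((T + Y)/(Y + Y))/2 = ((T + Y)/((2*Y)))/2 = ((T + Y)*(1/(2*Y)))/2 = ((T + Y)/(2*Y))/2 = (T + Y)/(4*Y))
B(H, d) = (1 + H)*(1/4 + d/24)/(2*d) (B(H, d) = ((1/4)*(d + 6)/6 + 0)*((H + 1)/(d + d)) = ((1/4)*(1/6)*(6 + d) + 0)*((1 + H)/((2*d))) = ((1/4 + d/24) + 0)*((1 + H)*(1/(2*d))) = (1/4 + d/24)*((1 + H)/(2*d)) = (1 + H)*(1/4 + d/24)/(2*d))
B(13, -5) - 152*66 = (1/48)*(1 + 13)*(6 - 5)/(-5) - 152*66 = (1/48)*(-1/5)*14*1 - 10032 = -7/120 - 10032 = -1203847/120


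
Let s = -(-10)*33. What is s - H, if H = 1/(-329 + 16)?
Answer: 103291/313 ≈ 330.00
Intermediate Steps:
H = -1/313 (H = 1/(-313) = -1/313 ≈ -0.0031949)
s = 330 (s = -1*(-330) = 330)
s - H = 330 - 1*(-1/313) = 330 + 1/313 = 103291/313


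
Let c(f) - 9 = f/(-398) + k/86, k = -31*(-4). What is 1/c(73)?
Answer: 17114/175563 ≈ 0.097481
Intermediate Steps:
k = 124
c(f) = 449/43 - f/398 (c(f) = 9 + (f/(-398) + 124/86) = 9 + (f*(-1/398) + 124*(1/86)) = 9 + (-f/398 + 62/43) = 9 + (62/43 - f/398) = 449/43 - f/398)
1/c(73) = 1/(449/43 - 1/398*73) = 1/(449/43 - 73/398) = 1/(175563/17114) = 17114/175563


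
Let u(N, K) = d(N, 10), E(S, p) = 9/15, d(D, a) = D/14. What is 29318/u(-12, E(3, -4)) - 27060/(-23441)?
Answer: -218660923/6393 ≈ -34203.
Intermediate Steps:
d(D, a) = D/14 (d(D, a) = D*(1/14) = D/14)
E(S, p) = ⅗ (E(S, p) = 9*(1/15) = ⅗)
u(N, K) = N/14
29318/u(-12, E(3, -4)) - 27060/(-23441) = 29318/(((1/14)*(-12))) - 27060/(-23441) = 29318/(-6/7) - 27060*(-1/23441) = 29318*(-7/6) + 2460/2131 = -102613/3 + 2460/2131 = -218660923/6393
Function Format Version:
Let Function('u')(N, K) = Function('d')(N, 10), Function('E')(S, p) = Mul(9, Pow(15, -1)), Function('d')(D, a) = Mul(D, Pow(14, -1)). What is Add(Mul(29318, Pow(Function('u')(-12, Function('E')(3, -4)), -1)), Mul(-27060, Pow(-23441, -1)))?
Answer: Rational(-218660923, 6393) ≈ -34203.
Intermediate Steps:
Function('d')(D, a) = Mul(Rational(1, 14), D) (Function('d')(D, a) = Mul(D, Rational(1, 14)) = Mul(Rational(1, 14), D))
Function('E')(S, p) = Rational(3, 5) (Function('E')(S, p) = Mul(9, Rational(1, 15)) = Rational(3, 5))
Function('u')(N, K) = Mul(Rational(1, 14), N)
Add(Mul(29318, Pow(Function('u')(-12, Function('E')(3, -4)), -1)), Mul(-27060, Pow(-23441, -1))) = Add(Mul(29318, Pow(Mul(Rational(1, 14), -12), -1)), Mul(-27060, Pow(-23441, -1))) = Add(Mul(29318, Pow(Rational(-6, 7), -1)), Mul(-27060, Rational(-1, 23441))) = Add(Mul(29318, Rational(-7, 6)), Rational(2460, 2131)) = Add(Rational(-102613, 3), Rational(2460, 2131)) = Rational(-218660923, 6393)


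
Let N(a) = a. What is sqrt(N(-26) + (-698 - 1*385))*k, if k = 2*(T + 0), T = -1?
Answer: -2*I*sqrt(1109) ≈ -66.603*I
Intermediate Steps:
k = -2 (k = 2*(-1 + 0) = 2*(-1) = -2)
sqrt(N(-26) + (-698 - 1*385))*k = sqrt(-26 + (-698 - 1*385))*(-2) = sqrt(-26 + (-698 - 385))*(-2) = sqrt(-26 - 1083)*(-2) = sqrt(-1109)*(-2) = (I*sqrt(1109))*(-2) = -2*I*sqrt(1109)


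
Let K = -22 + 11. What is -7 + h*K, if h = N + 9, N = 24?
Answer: -370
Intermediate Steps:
K = -11
h = 33 (h = 24 + 9 = 33)
-7 + h*K = -7 + 33*(-11) = -7 - 363 = -370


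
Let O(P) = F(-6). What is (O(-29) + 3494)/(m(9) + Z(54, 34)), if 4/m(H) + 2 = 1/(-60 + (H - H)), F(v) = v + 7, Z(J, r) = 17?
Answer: 422895/1817 ≈ 232.74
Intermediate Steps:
F(v) = 7 + v
O(P) = 1 (O(P) = 7 - 6 = 1)
m(H) = -240/121 (m(H) = 4/(-2 + 1/(-60 + (H - H))) = 4/(-2 + 1/(-60 + 0)) = 4/(-2 + 1/(-60)) = 4/(-2 - 1/60) = 4/(-121/60) = 4*(-60/121) = -240/121)
(O(-29) + 3494)/(m(9) + Z(54, 34)) = (1 + 3494)/(-240/121 + 17) = 3495/(1817/121) = 3495*(121/1817) = 422895/1817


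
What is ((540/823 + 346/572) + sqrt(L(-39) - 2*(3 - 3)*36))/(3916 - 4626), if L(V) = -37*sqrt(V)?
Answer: -296819/167118380 - sqrt(37)*39**(1/4)*sqrt(-I)/710 ≈ -0.016915 + 0.015139*I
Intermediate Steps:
((540/823 + 346/572) + sqrt(L(-39) - 2*(3 - 3)*36))/(3916 - 4626) = ((540/823 + 346/572) + sqrt(-37*I*sqrt(39) - 2*(3 - 3)*36))/(3916 - 4626) = ((540*(1/823) + 346*(1/572)) + sqrt(-37*I*sqrt(39) - 2*0*36))/(-710) = ((540/823 + 173/286) + sqrt(-37*I*sqrt(39) + 0*36))*(-1/710) = (296819/235378 + sqrt(-37*I*sqrt(39) + 0))*(-1/710) = (296819/235378 + sqrt(-37*I*sqrt(39)))*(-1/710) = (296819/235378 + sqrt(37)*39**(1/4)*sqrt(-I))*(-1/710) = -296819/167118380 - sqrt(37)*39**(1/4)*sqrt(-I)/710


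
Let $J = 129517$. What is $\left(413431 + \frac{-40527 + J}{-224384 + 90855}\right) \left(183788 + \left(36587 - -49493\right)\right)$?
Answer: $\frac{1354367861861892}{12139} \approx 1.1157 \cdot 10^{11}$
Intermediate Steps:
$\left(413431 + \frac{-40527 + J}{-224384 + 90855}\right) \left(183788 + \left(36587 - -49493\right)\right) = \left(413431 + \frac{-40527 + 129517}{-224384 + 90855}\right) \left(183788 + \left(36587 - -49493\right)\right) = \left(413431 + \frac{88990}{-133529}\right) \left(183788 + \left(36587 + 49493\right)\right) = \left(413431 + 88990 \left(- \frac{1}{133529}\right)\right) \left(183788 + 86080\right) = \left(413431 - \frac{8090}{12139}\right) 269868 = \frac{5018630819}{12139} \cdot 269868 = \frac{1354367861861892}{12139}$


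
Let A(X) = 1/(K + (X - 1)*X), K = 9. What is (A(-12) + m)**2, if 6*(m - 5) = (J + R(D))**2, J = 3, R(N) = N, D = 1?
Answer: 178084/3025 ≈ 58.871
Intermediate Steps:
A(X) = 1/(9 + X*(-1 + X)) (A(X) = 1/(9 + (X - 1)*X) = 1/(9 + (-1 + X)*X) = 1/(9 + X*(-1 + X)))
m = 23/3 (m = 5 + (3 + 1)**2/6 = 5 + (1/6)*4**2 = 5 + (1/6)*16 = 5 + 8/3 = 23/3 ≈ 7.6667)
(A(-12) + m)**2 = (1/(9 + (-12)**2 - 1*(-12)) + 23/3)**2 = (1/(9 + 144 + 12) + 23/3)**2 = (1/165 + 23/3)**2 = (422/55)**2 = 178084/3025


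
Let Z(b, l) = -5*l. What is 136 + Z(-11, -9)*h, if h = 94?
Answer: 4366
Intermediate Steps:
136 + Z(-11, -9)*h = 136 - 5*(-9)*94 = 136 + 45*94 = 136 + 4230 = 4366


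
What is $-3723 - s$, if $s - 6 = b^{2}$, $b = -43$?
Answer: $-5578$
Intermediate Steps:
$s = 1855$ ($s = 6 + \left(-43\right)^{2} = 6 + 1849 = 1855$)
$-3723 - s = -3723 - 1855 = -5578$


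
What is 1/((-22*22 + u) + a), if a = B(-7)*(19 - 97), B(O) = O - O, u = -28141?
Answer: -1/28625 ≈ -3.4934e-5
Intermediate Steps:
B(O) = 0
a = 0 (a = 0*(19 - 97) = 0*(-78) = 0)
1/((-22*22 + u) + a) = 1/((-22*22 - 28141) + 0) = 1/((-484 - 28141) + 0) = 1/(-28625 + 0) = 1/(-28625) = -1/28625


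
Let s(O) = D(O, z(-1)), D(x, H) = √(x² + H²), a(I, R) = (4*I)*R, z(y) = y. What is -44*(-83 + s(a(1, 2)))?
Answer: 3652 - 44*√65 ≈ 3297.3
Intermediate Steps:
a(I, R) = 4*I*R
D(x, H) = √(H² + x²)
s(O) = √(1 + O²) (s(O) = √((-1)² + O²) = √(1 + O²))
-44*(-83 + s(a(1, 2))) = -44*(-83 + √(1 + (4*1*2)²)) = -44*(-83 + √(1 + 8²)) = -44*(-83 + √(1 + 64)) = -44*(-83 + √65) = 3652 - 44*√65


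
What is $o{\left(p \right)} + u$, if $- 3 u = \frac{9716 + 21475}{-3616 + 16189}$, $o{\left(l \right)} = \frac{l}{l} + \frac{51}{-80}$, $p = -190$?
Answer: $- \frac{467143}{1005840} \approx -0.46443$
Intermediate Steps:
$o{\left(l \right)} = \frac{29}{80}$ ($o{\left(l \right)} = 1 + 51 \left(- \frac{1}{80}\right) = 1 - \frac{51}{80} = \frac{29}{80}$)
$u = - \frac{10397}{12573}$ ($u = - \frac{\left(9716 + 21475\right) \frac{1}{-3616 + 16189}}{3} = - \frac{31191 \cdot \frac{1}{12573}}{3} = \left(- \frac{1}{3}\right) \frac{10397}{4191} = - \frac{10397}{12573} \approx -0.82693$)
$o{\left(p \right)} + u = \frac{29}{80} - \frac{10397}{12573} = - \frac{467143}{1005840}$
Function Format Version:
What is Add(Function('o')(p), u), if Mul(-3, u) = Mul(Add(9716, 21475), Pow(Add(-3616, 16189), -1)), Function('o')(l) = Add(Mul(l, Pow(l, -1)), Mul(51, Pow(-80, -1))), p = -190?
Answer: Rational(-467143, 1005840) ≈ -0.46443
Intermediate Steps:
Function('o')(l) = Rational(29, 80) (Function('o')(l) = Add(1, Mul(51, Rational(-1, 80))) = Add(1, Rational(-51, 80)) = Rational(29, 80))
u = Rational(-10397, 12573) (u = Mul(Rational(-1, 3), Mul(Add(9716, 21475), Pow(Add(-3616, 16189), -1))) = Mul(Rational(-1, 3), Mul(31191, Pow(12573, -1))) = Mul(Rational(-1, 3), Mul(31191, Rational(1, 12573))) = Mul(Rational(-1, 3), Rational(10397, 4191)) = Rational(-10397, 12573) ≈ -0.82693)
Add(Function('o')(p), u) = Add(Rational(29, 80), Rational(-10397, 12573)) = Rational(-467143, 1005840)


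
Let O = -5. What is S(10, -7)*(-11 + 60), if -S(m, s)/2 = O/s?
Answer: -70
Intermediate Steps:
S(m, s) = 10/s (S(m, s) = -(-10)/s = 10/s)
S(10, -7)*(-11 + 60) = (10/(-7))*(-11 + 60) = (10*(-⅐))*49 = -10/7*49 = -70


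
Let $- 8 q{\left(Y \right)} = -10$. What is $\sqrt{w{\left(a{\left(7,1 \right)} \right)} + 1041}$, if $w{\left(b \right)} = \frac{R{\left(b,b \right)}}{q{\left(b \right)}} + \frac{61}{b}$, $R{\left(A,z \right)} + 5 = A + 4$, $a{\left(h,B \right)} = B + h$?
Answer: $\frac{\sqrt{421690}}{20} \approx 32.469$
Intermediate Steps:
$q{\left(Y \right)} = \frac{5}{4}$ ($q{\left(Y \right)} = \left(- \frac{1}{8}\right) \left(-10\right) = \frac{5}{4}$)
$R{\left(A,z \right)} = -1 + A$ ($R{\left(A,z \right)} = -5 + \left(A + 4\right) = -5 + \left(4 + A\right) = -1 + A$)
$w{\left(b \right)} = - \frac{4}{5} + \frac{61}{b} + \frac{4 b}{5}$ ($w{\left(b \right)} = \frac{-1 + b}{\frac{5}{4}} + \frac{61}{b} = \left(-1 + b\right) \frac{4}{5} + \frac{61}{b} = \left(- \frac{4}{5} + \frac{4 b}{5}\right) + \frac{61}{b} = - \frac{4}{5} + \frac{61}{b} + \frac{4 b}{5}$)
$\sqrt{w{\left(a{\left(7,1 \right)} \right)} + 1041} = \sqrt{\frac{305 + 4 \left(1 + 7\right) \left(-1 + \left(1 + 7\right)\right)}{5 \left(1 + 7\right)} + 1041} = \sqrt{\frac{305 + 4 \cdot 8 \left(-1 + 8\right)}{5 \cdot 8} + 1041} = \sqrt{\frac{1}{5} \cdot \frac{1}{8} \left(305 + 4 \cdot 8 \cdot 7\right) + 1041} = \sqrt{\frac{1}{5} \cdot \frac{1}{8} \left(305 + 224\right) + 1041} = \sqrt{\frac{1}{5} \cdot \frac{1}{8} \cdot 529 + 1041} = \sqrt{\frac{529}{40} + 1041} = \sqrt{\frac{42169}{40}} = \frac{\sqrt{421690}}{20}$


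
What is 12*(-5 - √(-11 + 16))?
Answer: -60 - 12*√5 ≈ -86.833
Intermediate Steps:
12*(-5 - √(-11 + 16)) = 12*(-5 - √5) = -60 - 12*√5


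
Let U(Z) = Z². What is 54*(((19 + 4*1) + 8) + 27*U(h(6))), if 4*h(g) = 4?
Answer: 3132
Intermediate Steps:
h(g) = 1 (h(g) = (¼)*4 = 1)
54*(((19 + 4*1) + 8) + 27*U(h(6))) = 54*(((19 + 4*1) + 8) + 27*1²) = 54*(((19 + 4) + 8) + 27*1) = 54*((23 + 8) + 27) = 54*(31 + 27) = 54*58 = 3132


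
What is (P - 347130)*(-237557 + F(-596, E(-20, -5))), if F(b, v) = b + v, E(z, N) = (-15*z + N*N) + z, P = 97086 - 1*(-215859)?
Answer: 8130833880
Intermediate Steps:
P = 312945 (P = 97086 + 215859 = 312945)
E(z, N) = N² - 14*z (E(z, N) = (-15*z + N²) + z = (N² - 15*z) + z = N² - 14*z)
(P - 347130)*(-237557 + F(-596, E(-20, -5))) = (312945 - 347130)*(-237557 + (-596 + ((-5)² - 14*(-20)))) = -34185*(-237557 + (-596 + (25 + 280))) = -34185*(-237557 + (-596 + 305)) = -34185*(-237557 - 291) = -34185*(-237848) = 8130833880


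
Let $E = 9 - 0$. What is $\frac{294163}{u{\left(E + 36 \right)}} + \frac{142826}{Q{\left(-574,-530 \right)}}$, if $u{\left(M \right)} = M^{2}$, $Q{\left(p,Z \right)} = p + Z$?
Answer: $\frac{5922217}{372600} \approx 15.894$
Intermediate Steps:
$E = 9$ ($E = 9 + 0 = 9$)
$Q{\left(p,Z \right)} = Z + p$
$\frac{294163}{u{\left(E + 36 \right)}} + \frac{142826}{Q{\left(-574,-530 \right)}} = \frac{294163}{\left(9 + 36\right)^{2}} + \frac{142826}{-530 - 574} = \frac{294163}{45^{2}} + \frac{142826}{-1104} = \frac{294163}{2025} + 142826 \left(- \frac{1}{1104}\right) = 294163 \cdot \frac{1}{2025} - \frac{71413}{552} = \frac{294163}{2025} - \frac{71413}{552} = \frac{5922217}{372600}$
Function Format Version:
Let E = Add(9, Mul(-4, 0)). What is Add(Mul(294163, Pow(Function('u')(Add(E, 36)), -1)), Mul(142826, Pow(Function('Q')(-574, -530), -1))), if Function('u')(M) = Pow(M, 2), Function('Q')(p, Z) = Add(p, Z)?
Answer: Rational(5922217, 372600) ≈ 15.894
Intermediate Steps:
E = 9 (E = Add(9, 0) = 9)
Function('Q')(p, Z) = Add(Z, p)
Add(Mul(294163, Pow(Function('u')(Add(E, 36)), -1)), Mul(142826, Pow(Function('Q')(-574, -530), -1))) = Add(Mul(294163, Pow(Pow(Add(9, 36), 2), -1)), Mul(142826, Pow(Add(-530, -574), -1))) = Add(Mul(294163, Pow(Pow(45, 2), -1)), Mul(142826, Pow(-1104, -1))) = Add(Mul(294163, Pow(2025, -1)), Mul(142826, Rational(-1, 1104))) = Add(Mul(294163, Rational(1, 2025)), Rational(-71413, 552)) = Add(Rational(294163, 2025), Rational(-71413, 552)) = Rational(5922217, 372600)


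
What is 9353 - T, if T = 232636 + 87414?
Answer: -310697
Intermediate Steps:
T = 320050
9353 - T = 9353 - 1*320050 = 9353 - 320050 = -310697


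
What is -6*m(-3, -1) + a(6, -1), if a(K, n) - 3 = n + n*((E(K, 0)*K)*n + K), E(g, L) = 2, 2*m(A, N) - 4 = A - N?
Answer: 2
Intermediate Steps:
m(A, N) = 2 + A/2 - N/2 (m(A, N) = 2 + (A - N)/2 = 2 + (A/2 - N/2) = 2 + A/2 - N/2)
a(K, n) = 3 + n + n*(K + 2*K*n) (a(K, n) = 3 + (n + n*((2*K)*n + K)) = 3 + (n + n*(2*K*n + K)) = 3 + (n + n*(K + 2*K*n)) = 3 + n + n*(K + 2*K*n))
-6*m(-3, -1) + a(6, -1) = -6*(2 + (½)*(-3) - ½*(-1)) + (3 - 1 + 6*(-1) + 2*6*(-1)²) = -6*(2 - 3/2 + ½) + (3 - 1 - 6 + 2*6*1) = -6*1 + (3 - 1 - 6 + 12) = -6 + 8 = 2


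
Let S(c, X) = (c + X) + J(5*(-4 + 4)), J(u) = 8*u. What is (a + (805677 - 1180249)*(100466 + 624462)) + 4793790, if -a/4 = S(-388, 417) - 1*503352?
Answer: -271530923734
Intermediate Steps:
S(c, X) = X + c (S(c, X) = (c + X) + 8*(5*(-4 + 4)) = (X + c) + 8*(5*0) = (X + c) + 8*0 = (X + c) + 0 = X + c)
a = 2013292 (a = -4*((417 - 388) - 1*503352) = -4*(29 - 503352) = -4*(-503323) = 2013292)
(a + (805677 - 1180249)*(100466 + 624462)) + 4793790 = (2013292 + (805677 - 1180249)*(100466 + 624462)) + 4793790 = (2013292 - 374572*724928) + 4793790 = (2013292 - 271537730816) + 4793790 = -271535717524 + 4793790 = -271530923734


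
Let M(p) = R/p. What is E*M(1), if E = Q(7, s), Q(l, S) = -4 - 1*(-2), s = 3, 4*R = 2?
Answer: -1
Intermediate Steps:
R = ½ (R = (¼)*2 = ½ ≈ 0.50000)
Q(l, S) = -2 (Q(l, S) = -4 + 2 = -2)
M(p) = 1/(2*p)
E = -2
E*M(1) = -1/1 = -1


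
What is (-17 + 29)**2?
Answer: 144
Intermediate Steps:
(-17 + 29)**2 = 12**2 = 144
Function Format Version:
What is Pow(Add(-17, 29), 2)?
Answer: 144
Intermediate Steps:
Pow(Add(-17, 29), 2) = Pow(12, 2) = 144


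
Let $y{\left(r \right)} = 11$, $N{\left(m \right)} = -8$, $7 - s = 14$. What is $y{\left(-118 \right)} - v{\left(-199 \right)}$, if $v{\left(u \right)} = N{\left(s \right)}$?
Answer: $19$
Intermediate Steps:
$s = -7$ ($s = 7 - 14 = -7$)
$v{\left(u \right)} = -8$
$y{\left(-118 \right)} - v{\left(-199 \right)} = 11 - -8 = 11 + 8 = 19$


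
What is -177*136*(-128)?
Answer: 3081216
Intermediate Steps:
-177*136*(-128) = -24072*(-128) = 3081216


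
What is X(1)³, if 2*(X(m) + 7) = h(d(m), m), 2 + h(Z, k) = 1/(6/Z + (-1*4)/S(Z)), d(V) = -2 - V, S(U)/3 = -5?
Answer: -80062991/140608 ≈ -569.41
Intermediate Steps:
S(U) = -15 (S(U) = 3*(-5) = -15)
h(Z, k) = -2 + 1/(4/15 + 6/Z) (h(Z, k) = -2 + 1/(6/Z - 1*4/(-15)) = -2 + 1/(6/Z - 4*(-1/15)) = -2 + 1/(6/Z + 4/15) = -2 + 1/(4/15 + 6/Z))
X(m) = -7 + (-194 - 7*m)/(4*(41 - 2*m)) (X(m) = -7 + ((-180 + 7*(-2 - m))/(2*(45 + 2*(-2 - m))))/2 = -7 + ((-180 + (-14 - 7*m))/(2*(45 + (-4 - 2*m))))/2 = -7 + ((-194 - 7*m)/(2*(41 - 2*m)))/2 = -7 + (-194 - 7*m)/(4*(41 - 2*m)))
X(1)³ = ((1342 - 49*1)/(4*(-41 + 2*1)))³ = ((1342 - 49)/(4*(-41 + 2)))³ = ((¼)*1293/(-39))³ = ((¼)*(-1/39)*1293)³ = (-431/52)³ = -80062991/140608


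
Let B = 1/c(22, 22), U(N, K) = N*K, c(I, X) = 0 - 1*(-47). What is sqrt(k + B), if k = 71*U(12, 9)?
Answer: sqrt(16938659)/47 ≈ 87.567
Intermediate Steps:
c(I, X) = 47 (c(I, X) = 0 + 47 = 47)
U(N, K) = K*N
B = 1/47 ≈ 0.021277
k = 7668 (k = 71*(9*12) = 71*108 = 7668)
sqrt(k + B) = sqrt(7668 + 1/47) = sqrt(360397/47) = sqrt(16938659)/47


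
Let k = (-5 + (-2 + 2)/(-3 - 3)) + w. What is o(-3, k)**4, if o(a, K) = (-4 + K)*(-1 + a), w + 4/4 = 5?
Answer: 160000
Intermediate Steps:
w = 4 (w = -1 + 5 = 4)
k = -1 (k = (-5 + (-2 + 2)/(-3 - 3)) + 4 = (-5 + 0/(-6)) + 4 = (-5 + 0*(-1/6)) + 4 = (-5 + 0) + 4 = -5 + 4 = -1)
o(a, K) = (-1 + a)*(-4 + K)
o(-3, k)**4 = (4 - 1*(-1) - 4*(-3) - 1*(-3))**4 = (4 + 1 + 12 + 3)**4 = 20**4 = 160000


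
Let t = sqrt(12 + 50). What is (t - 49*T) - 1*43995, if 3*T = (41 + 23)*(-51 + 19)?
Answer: -31633/3 + sqrt(62) ≈ -10536.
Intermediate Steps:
t = sqrt(62) ≈ 7.8740
T = -2048/3 (T = ((41 + 23)*(-51 + 19))/3 = (64*(-32))/3 = (1/3)*(-2048) = -2048/3 ≈ -682.67)
(t - 49*T) - 1*43995 = (sqrt(62) - 49*(-2048/3)) - 1*43995 = (sqrt(62) + 100352/3) - 43995 = (100352/3 + sqrt(62)) - 43995 = -31633/3 + sqrt(62)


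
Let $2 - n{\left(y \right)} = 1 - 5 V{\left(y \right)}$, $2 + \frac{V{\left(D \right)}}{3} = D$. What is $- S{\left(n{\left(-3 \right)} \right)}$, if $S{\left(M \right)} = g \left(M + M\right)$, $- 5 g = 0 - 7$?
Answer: $\frac{1036}{5} \approx 207.2$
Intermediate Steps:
$g = \frac{7}{5}$ ($g = - \frac{0 - 7}{5} = \left(- \frac{1}{5}\right) \left(-7\right) = \frac{7}{5} \approx 1.4$)
$V{\left(D \right)} = -6 + 3 D$
$n{\left(y \right)} = -29 + 15 y$ ($n{\left(y \right)} = 2 - \left(1 - 5 \left(-6 + 3 y\right)\right) = 2 - \left(1 - \left(-30 + 15 y\right)\right) = 2 - \left(31 - 15 y\right) = 2 + \left(-31 + 15 y\right) = -29 + 15 y$)
$S{\left(M \right)} = \frac{14 M}{5}$ ($S{\left(M \right)} = \frac{7 \left(M + M\right)}{5} = \frac{7 \cdot 2 M}{5} = \frac{14 M}{5}$)
$- S{\left(n{\left(-3 \right)} \right)} = - \frac{14 \left(-29 + 15 \left(-3\right)\right)}{5} = - \frac{14 \left(-29 - 45\right)}{5} = - \frac{14 \left(-74\right)}{5} = \left(-1\right) \left(- \frac{1036}{5}\right) = \frac{1036}{5}$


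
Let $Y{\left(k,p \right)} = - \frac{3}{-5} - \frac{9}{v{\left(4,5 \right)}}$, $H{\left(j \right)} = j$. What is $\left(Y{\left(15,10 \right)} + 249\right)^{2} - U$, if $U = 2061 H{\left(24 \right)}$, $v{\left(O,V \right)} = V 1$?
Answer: $\frac{298521}{25} \approx 11941.0$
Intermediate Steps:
$v{\left(O,V \right)} = V$
$Y{\left(k,p \right)} = - \frac{6}{5}$ ($Y{\left(k,p \right)} = - \frac{3}{-5} - \frac{9}{5} = \left(-3\right) \left(- \frac{1}{5}\right) - \frac{9}{5} = \frac{3}{5} - \frac{9}{5} = - \frac{6}{5}$)
$U = 49464$ ($U = 2061 \cdot 24 = 49464$)
$\left(Y{\left(15,10 \right)} + 249\right)^{2} - U = \left(- \frac{6}{5} + 249\right)^{2} - 49464 = \left(\frac{1239}{5}\right)^{2} - 49464 = \frac{1535121}{25} - 49464 = \frac{298521}{25}$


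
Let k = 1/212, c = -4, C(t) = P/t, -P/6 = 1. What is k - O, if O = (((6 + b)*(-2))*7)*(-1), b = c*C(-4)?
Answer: 1/212 ≈ 0.0047170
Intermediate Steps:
P = -6 (P = -6*1 = -6)
C(t) = -6/t
b = -6 (b = -(-24)/(-4) = -(-24)*(-1)/4 = -4*3/2 = -6)
O = 0 (O = (((6 - 6)*(-2))*7)*(-1) = ((0*(-2))*7)*(-1) = (0*7)*(-1) = 0*(-1) = 0)
k = 1/212 ≈ 0.0047170
k - O = 1/212 - 1*0 = 1/212 + 0 = 1/212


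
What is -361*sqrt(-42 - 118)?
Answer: -1444*I*sqrt(10) ≈ -4566.3*I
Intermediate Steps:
-361*sqrt(-42 - 118) = -1444*I*sqrt(10)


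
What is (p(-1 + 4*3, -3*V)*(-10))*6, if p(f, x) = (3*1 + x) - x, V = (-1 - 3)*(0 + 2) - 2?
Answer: -180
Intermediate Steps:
V = -10 (V = -4*2 - 2 = -8 - 2 = -10)
p(f, x) = 3 (p(f, x) = (3 + x) - x = 3)
(p(-1 + 4*3, -3*V)*(-10))*6 = (3*(-10))*6 = -30*6 = -180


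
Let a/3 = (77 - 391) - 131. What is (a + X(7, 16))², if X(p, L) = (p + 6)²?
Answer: 1359556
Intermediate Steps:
a = -1335 (a = 3*((77 - 391) - 131) = 3*(-314 - 131) = 3*(-445) = -1335)
X(p, L) = (6 + p)²
(a + X(7, 16))² = (-1335 + (6 + 7)²)² = (-1335 + 13²)² = (-1335 + 169)² = (-1166)² = 1359556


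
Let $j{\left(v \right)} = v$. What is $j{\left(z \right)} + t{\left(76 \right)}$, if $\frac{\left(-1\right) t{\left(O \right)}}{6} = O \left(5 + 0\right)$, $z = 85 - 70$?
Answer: $-2265$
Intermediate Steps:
$z = 15$
$t{\left(O \right)} = - 30 O$ ($t{\left(O \right)} = - 6 O \left(5 + 0\right) = - 6 O 5 = - 6 \cdot 5 O = - 30 O$)
$j{\left(z \right)} + t{\left(76 \right)} = 15 - 2280 = -2265$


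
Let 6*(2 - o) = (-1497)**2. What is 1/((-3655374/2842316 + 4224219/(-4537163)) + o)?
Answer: -3224012747377/1204174297037164603 ≈ -2.6774e-6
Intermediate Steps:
o = -746999/2 (o = 2 - 1/6*(-1497)**2 = 2 - 1/6*2241009 = 2 - 747003/2 = -746999/2 ≈ -3.7350e+5)
1/((-3655374/2842316 + 4224219/(-4537163)) + o) = 1/((-3655374/2842316 + 4224219/(-4537163)) - 746999/2) = 1/((-3655374*1/2842316 + 4224219*(-1/4537163)) - 746999/2) = 1/((-1827687/1421158 - 4224219/4537163) - 746999/2) = 1/(-14295796457583/6448025494754 - 746999/2) = 1/(-1204174297037164603/3224012747377) = -3224012747377/1204174297037164603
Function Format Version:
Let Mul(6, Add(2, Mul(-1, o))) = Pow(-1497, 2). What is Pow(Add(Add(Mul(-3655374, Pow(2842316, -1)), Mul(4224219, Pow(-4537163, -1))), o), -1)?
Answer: Rational(-3224012747377, 1204174297037164603) ≈ -2.6774e-6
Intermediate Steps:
o = Rational(-746999, 2) (o = Add(2, Mul(Rational(-1, 6), Pow(-1497, 2))) = Add(2, Mul(Rational(-1, 6), 2241009)) = Add(2, Rational(-747003, 2)) = Rational(-746999, 2) ≈ -3.7350e+5)
Pow(Add(Add(Mul(-3655374, Pow(2842316, -1)), Mul(4224219, Pow(-4537163, -1))), o), -1) = Pow(Add(Add(Mul(-3655374, Pow(2842316, -1)), Mul(4224219, Pow(-4537163, -1))), Rational(-746999, 2)), -1) = Pow(Add(Add(Mul(-3655374, Rational(1, 2842316)), Mul(4224219, Rational(-1, 4537163))), Rational(-746999, 2)), -1) = Pow(Add(Add(Rational(-1827687, 1421158), Rational(-4224219, 4537163)), Rational(-746999, 2)), -1) = Pow(Add(Rational(-14295796457583, 6448025494754), Rational(-746999, 2)), -1) = Pow(Rational(-1204174297037164603, 3224012747377), -1) = Rational(-3224012747377, 1204174297037164603)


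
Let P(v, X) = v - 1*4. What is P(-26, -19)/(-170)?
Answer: 3/17 ≈ 0.17647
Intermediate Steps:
P(v, X) = -4 + v (P(v, X) = v - 4 = -4 + v)
P(-26, -19)/(-170) = (-4 - 26)/(-170) = -30*(-1/170) = 3/17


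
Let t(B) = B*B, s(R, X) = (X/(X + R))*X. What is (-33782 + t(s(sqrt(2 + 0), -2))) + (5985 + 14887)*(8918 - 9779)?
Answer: -18004550 + 16*sqrt(2) ≈ -1.8005e+7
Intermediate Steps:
s(R, X) = X**2/(R + X) (s(R, X) = (X/(R + X))*X = X**2/(R + X))
t(B) = B**2
(-33782 + t(s(sqrt(2 + 0), -2))) + (5985 + 14887)*(8918 - 9779) = (-33782 + ((-2)**2/(sqrt(2 + 0) - 2))**2) + (5985 + 14887)*(8918 - 9779) = (-33782 + (4/(sqrt(2) - 2))**2) + 20872*(-861) = (-33782 + (4/(-2 + sqrt(2)))**2) - 17970792 = (-33782 + 16/(-2 + sqrt(2))**2) - 17970792 = -18004574 + 16/(-2 + sqrt(2))**2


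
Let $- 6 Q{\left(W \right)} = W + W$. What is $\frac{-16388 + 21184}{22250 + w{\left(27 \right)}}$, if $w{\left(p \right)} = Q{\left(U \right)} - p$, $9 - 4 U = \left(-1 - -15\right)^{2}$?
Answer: $\frac{57552}{266863} \approx 0.21566$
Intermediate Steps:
$U = - \frac{187}{4}$ ($U = \frac{9}{4} - \frac{\left(-1 - -15\right)^{2}}{4} = \frac{9}{4} - \frac{\left(-1 + 15\right)^{2}}{4} = \frac{9}{4} - \frac{14^{2}}{4} = \frac{9}{4} - 49 = - \frac{187}{4} \approx -46.75$)
$Q{\left(W \right)} = - \frac{W}{3}$ ($Q{\left(W \right)} = - \frac{W + W}{6} = - \frac{2 W}{6} = - \frac{W}{3}$)
$w{\left(p \right)} = \frac{187}{12} - p$ ($w{\left(p \right)} = \left(- \frac{1}{3}\right) \left(- \frac{187}{4}\right) - p = \frac{187}{12} - p$)
$\frac{-16388 + 21184}{22250 + w{\left(27 \right)}} = \frac{-16388 + 21184}{22250 + \left(\frac{187}{12} - 27\right)} = \frac{4796}{22250 + \left(\frac{187}{12} - 27\right)} = \frac{4796}{22250 - \frac{137}{12}} = \frac{4796}{\frac{266863}{12}} = 4796 \cdot \frac{12}{266863} = \frac{57552}{266863}$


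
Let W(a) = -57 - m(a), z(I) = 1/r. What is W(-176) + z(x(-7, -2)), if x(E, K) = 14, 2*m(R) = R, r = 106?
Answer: 3287/106 ≈ 31.009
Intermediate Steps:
m(R) = R/2
z(I) = 1/106
W(a) = -57 - a/2
W(-176) + z(x(-7, -2)) = (-57 - ½*(-176)) + 1/106 = (-57 + 88) + 1/106 = 31 + 1/106 = 3287/106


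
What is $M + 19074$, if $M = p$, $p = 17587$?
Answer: $36661$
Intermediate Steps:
$M = 17587$
$M + 19074 = 17587 + 19074 = 36661$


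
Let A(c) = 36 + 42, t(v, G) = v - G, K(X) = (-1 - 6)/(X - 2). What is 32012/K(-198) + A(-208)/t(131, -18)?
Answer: 953958146/1043 ≈ 9.1463e+5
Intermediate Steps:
K(X) = -7/(-2 + X)
A(c) = 78
32012/K(-198) + A(-208)/t(131, -18) = 32012/((-7/(-2 - 198))) + 78/(131 - 1*(-18)) = 32012/((-7/(-200))) + 78/(131 + 18) = 32012/((-7*(-1/200))) + 78/149 = 32012/(7/200) + 78*(1/149) = 32012*(200/7) + 78/149 = 6402400/7 + 78/149 = 953958146/1043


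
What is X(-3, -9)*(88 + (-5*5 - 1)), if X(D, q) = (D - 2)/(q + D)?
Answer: 155/6 ≈ 25.833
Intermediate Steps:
X(D, q) = (-2 + D)/(D + q)
X(-3, -9)*(88 + (-5*5 - 1)) = ((-2 - 3)/(-3 - 9))*(88 + (-5*5 - 1)) = (-5/(-12))*(88 + (-25 - 1)) = (-1/12*(-5))*(88 - 26) = (5/12)*62 = 155/6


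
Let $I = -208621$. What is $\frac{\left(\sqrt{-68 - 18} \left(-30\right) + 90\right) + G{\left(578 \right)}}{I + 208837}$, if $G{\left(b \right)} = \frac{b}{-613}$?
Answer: $\frac{6824}{16551} - \frac{5 i \sqrt{86}}{36} \approx 0.4123 - 1.288 i$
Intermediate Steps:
$G{\left(b \right)} = - \frac{b}{613}$ ($G{\left(b \right)} = b \left(- \frac{1}{613}\right) = - \frac{b}{613}$)
$\frac{\left(\sqrt{-68 - 18} \left(-30\right) + 90\right) + G{\left(578 \right)}}{I + 208837} = \frac{\left(\sqrt{-68 - 18} \left(-30\right) + 90\right) - \frac{578}{613}}{-208621 + 208837} = \frac{\left(\sqrt{-86} \left(-30\right) + 90\right) - \frac{578}{613}}{216} = \left(\left(i \sqrt{86} \left(-30\right) + 90\right) - \frac{578}{613}\right) \frac{1}{216} = \left(\left(- 30 i \sqrt{86} + 90\right) - \frac{578}{613}\right) \frac{1}{216} = \left(\left(90 - 30 i \sqrt{86}\right) - \frac{578}{613}\right) \frac{1}{216} = \left(\frac{54592}{613} - 30 i \sqrt{86}\right) \frac{1}{216} = \frac{6824}{16551} - \frac{5 i \sqrt{86}}{36}$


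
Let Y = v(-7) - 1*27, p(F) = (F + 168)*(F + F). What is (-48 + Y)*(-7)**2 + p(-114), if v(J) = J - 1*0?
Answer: -16330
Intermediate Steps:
v(J) = J (v(J) = J + 0 = J)
p(F) = 2*F*(168 + F) (p(F) = (168 + F)*(2*F) = 2*F*(168 + F))
Y = -34 (Y = -7 - 1*27 = -7 - 27 = -34)
(-48 + Y)*(-7)**2 + p(-114) = (-48 - 34)*(-7)**2 + 2*(-114)*(168 - 114) = -82*49 + 2*(-114)*54 = -4018 - 12312 = -16330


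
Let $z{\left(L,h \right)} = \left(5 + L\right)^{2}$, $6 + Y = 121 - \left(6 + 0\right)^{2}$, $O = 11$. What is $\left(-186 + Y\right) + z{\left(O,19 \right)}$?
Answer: $149$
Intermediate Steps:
$Y = 79$ ($Y = -6 + \left(121 - \left(6 + 0\right)^{2}\right) = -6 + \left(121 - 6^{2}\right) = -6 + \left(121 - 36\right) = -6 + 85 = 79$)
$\left(-186 + Y\right) + z{\left(O,19 \right)} = \left(-186 + 79\right) + \left(5 + 11\right)^{2} = -107 + 16^{2} = -107 + 256 = 149$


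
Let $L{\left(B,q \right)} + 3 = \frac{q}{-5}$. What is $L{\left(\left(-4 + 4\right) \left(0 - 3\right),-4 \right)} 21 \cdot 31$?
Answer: $- \frac{7161}{5} \approx -1432.2$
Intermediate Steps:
$L{\left(B,q \right)} = -3 - \frac{q}{5}$ ($L{\left(B,q \right)} = -3 + \frac{q}{-5} = -3 + q \left(- \frac{1}{5}\right) = -3 - \frac{q}{5}$)
$L{\left(\left(-4 + 4\right) \left(0 - 3\right),-4 \right)} 21 \cdot 31 = \left(-3 - - \frac{4}{5}\right) 21 \cdot 31 = \left(-3 + \frac{4}{5}\right) 21 \cdot 31 = \left(- \frac{11}{5}\right) 21 \cdot 31 = \left(- \frac{231}{5}\right) 31 = - \frac{7161}{5}$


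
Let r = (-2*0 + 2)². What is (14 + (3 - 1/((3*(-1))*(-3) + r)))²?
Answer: 48400/169 ≈ 286.39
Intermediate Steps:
r = 4 (r = (0 + 2)² = 2² = 4)
(14 + (3 - 1/((3*(-1))*(-3) + r)))² = (14 + (3 - 1/((3*(-1))*(-3) + 4)))² = (14 + (3 - 1/(-3*(-3) + 4)))² = (14 + (3 - 1/(9 + 4)))² = (14 + (3 - 1/13))² = (14 + 38/13)² = (220/13)² = 48400/169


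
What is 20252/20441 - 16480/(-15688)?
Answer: 81822632/40084801 ≈ 2.0412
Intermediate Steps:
20252/20441 - 16480/(-15688) = 20252*(1/20441) - 16480*(-1/15688) = 20252/20441 + 2060/1961 = 81822632/40084801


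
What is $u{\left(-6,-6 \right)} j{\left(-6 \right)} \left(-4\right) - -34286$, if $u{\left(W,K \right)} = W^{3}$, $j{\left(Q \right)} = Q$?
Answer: $29102$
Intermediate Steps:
$u{\left(-6,-6 \right)} j{\left(-6 \right)} \left(-4\right) - -34286 = \left(-6\right)^{3} \left(-6\right) \left(-4\right) - -34286 = \left(-216\right) \left(-6\right) \left(-4\right) + 34286 = 1296 \left(-4\right) + 34286 = -5184 + 34286 = 29102$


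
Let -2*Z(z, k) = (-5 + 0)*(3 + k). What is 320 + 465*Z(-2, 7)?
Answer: 11945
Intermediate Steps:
Z(z, k) = 15/2 + 5*k/2 (Z(z, k) = -(-5 + 0)*(3 + k)/2 = -(-5)*(3 + k)/2 = -(-15 - 5*k)/2 = 15/2 + 5*k/2)
320 + 465*Z(-2, 7) = 320 + 465*(15/2 + (5/2)*7) = 320 + 465*(15/2 + 35/2) = 320 + 465*25 = 320 + 11625 = 11945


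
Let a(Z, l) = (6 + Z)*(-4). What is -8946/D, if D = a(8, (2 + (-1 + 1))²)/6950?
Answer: 2220525/2 ≈ 1.1103e+6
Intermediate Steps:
a(Z, l) = -24 - 4*Z
D = -28/3475 (D = (-24 - 4*8)/6950 = (-24 - 32)*(1/6950) = -56*1/6950 = -28/3475 ≈ -0.0080575)
-8946/D = -8946/(-28/3475) = -8946*(-3475/28) = 2220525/2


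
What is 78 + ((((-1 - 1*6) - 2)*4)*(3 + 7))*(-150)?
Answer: 54078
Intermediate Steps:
78 + ((((-1 - 1*6) - 2)*4)*(3 + 7))*(-150) = 78 + ((((-1 - 6) - 2)*4)*10)*(-150) = 78 + (((-7 - 2)*4)*10)*(-150) = 78 + (-9*4*10)*(-150) = 78 - 36*10*(-150) = 78 - 360*(-150) = 78 + 54000 = 54078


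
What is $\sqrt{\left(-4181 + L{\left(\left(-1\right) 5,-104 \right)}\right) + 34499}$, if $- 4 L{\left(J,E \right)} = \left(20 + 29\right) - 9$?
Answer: $2 \sqrt{7577} \approx 174.09$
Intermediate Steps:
$L{\left(J,E \right)} = -10$ ($L{\left(J,E \right)} = - \frac{\left(20 + 29\right) - 9}{4} = - \frac{49 - 9}{4} = \left(- \frac{1}{4}\right) 40 = -10$)
$\sqrt{\left(-4181 + L{\left(\left(-1\right) 5,-104 \right)}\right) + 34499} = \sqrt{\left(-4181 - 10\right) + 34499} = \sqrt{-4191 + 34499} = \sqrt{30308} = 2 \sqrt{7577}$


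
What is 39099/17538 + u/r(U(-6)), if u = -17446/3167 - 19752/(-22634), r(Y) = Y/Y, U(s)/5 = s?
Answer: -504251082153/209526129394 ≈ -2.4066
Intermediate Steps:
U(s) = 5*s
r(Y) = 1
u = -166159090/35840939 (u = -17446*1/3167 - 19752*(-1/22634) = -17446/3167 + 9876/11317 = -166159090/35840939 ≈ -4.6360)
39099/17538 + u/r(U(-6)) = 39099/17538 - 166159090/35840939/1 = 39099*(1/17538) - 166159090/35840939*1 = 13033/5846 - 166159090/35840939 = -504251082153/209526129394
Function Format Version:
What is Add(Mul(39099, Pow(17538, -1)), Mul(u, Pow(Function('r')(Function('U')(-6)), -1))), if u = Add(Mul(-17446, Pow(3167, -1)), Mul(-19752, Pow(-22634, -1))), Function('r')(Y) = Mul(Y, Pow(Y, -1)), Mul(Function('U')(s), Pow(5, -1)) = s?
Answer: Rational(-504251082153, 209526129394) ≈ -2.4066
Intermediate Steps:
Function('U')(s) = Mul(5, s)
Function('r')(Y) = 1
u = Rational(-166159090, 35840939) (u = Add(Mul(-17446, Rational(1, 3167)), Mul(-19752, Rational(-1, 22634))) = Add(Rational(-17446, 3167), Rational(9876, 11317)) = Rational(-166159090, 35840939) ≈ -4.6360)
Add(Mul(39099, Pow(17538, -1)), Mul(u, Pow(Function('r')(Function('U')(-6)), -1))) = Add(Mul(39099, Pow(17538, -1)), Mul(Rational(-166159090, 35840939), Pow(1, -1))) = Add(Mul(39099, Rational(1, 17538)), Mul(Rational(-166159090, 35840939), 1)) = Add(Rational(13033, 5846), Rational(-166159090, 35840939)) = Rational(-504251082153, 209526129394)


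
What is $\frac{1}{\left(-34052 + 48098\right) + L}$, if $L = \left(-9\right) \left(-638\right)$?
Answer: $\frac{1}{19788} \approx 5.0536 \cdot 10^{-5}$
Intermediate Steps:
$L = 5742$
$\frac{1}{\left(-34052 + 48098\right) + L} = \frac{1}{\left(-34052 + 48098\right) + 5742} = \frac{1}{14046 + 5742} = \frac{1}{19788}$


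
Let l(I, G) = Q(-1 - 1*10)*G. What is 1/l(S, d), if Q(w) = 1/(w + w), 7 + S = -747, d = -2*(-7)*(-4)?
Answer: 11/28 ≈ 0.39286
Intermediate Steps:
d = -56 (d = 14*(-4) = -56)
S = -754 (S = -7 - 747 = -754)
Q(w) = 1/(2*w)
l(I, G) = -G/22 (l(I, G) = (1/(2*(-1 - 1*10)))*G = (1/(2*(-1 - 10)))*G = ((½)/(-11))*G = ((½)*(-1/11))*G = -G/22)
1/l(S, d) = 1/(-1/22*(-56)) = 1/(28/11) = 11/28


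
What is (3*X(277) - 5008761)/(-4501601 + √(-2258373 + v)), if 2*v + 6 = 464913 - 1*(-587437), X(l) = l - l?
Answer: 22547443526361/20264413295402 + 5008761*I*√1732201/20264413295402 ≈ 1.1127 + 0.00032531*I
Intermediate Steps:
X(l) = 0
v = 526172 (v = -3 + (464913 - 1*(-587437))/2 = -3 + (464913 + 587437)/2 = -3 + (½)*1052350 = -3 + 526175 = 526172)
(3*X(277) - 5008761)/(-4501601 + √(-2258373 + v)) = (3*0 - 5008761)/(-4501601 + √(-2258373 + 526172)) = (0 - 5008761)/(-4501601 + √(-1732201)) = -5008761/(-4501601 + I*√1732201)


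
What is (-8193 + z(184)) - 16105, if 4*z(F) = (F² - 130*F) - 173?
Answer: -87429/4 ≈ -21857.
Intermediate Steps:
z(F) = -173/4 - 65*F/2 + F²/4 (z(F) = ((F² - 130*F) - 173)/4 = (-173 + F² - 130*F)/4 = -173/4 - 65*F/2 + F²/4)
(-8193 + z(184)) - 16105 = (-8193 + (-173/4 - 65/2*184 + (¼)*184²)) - 16105 = (-8193 + (-173/4 - 5980 + (¼)*33856)) - 16105 = (-8193 + (-173/4 - 5980 + 8464)) - 16105 = (-8193 + 9763/4) - 16105 = -23009/4 - 16105 = -87429/4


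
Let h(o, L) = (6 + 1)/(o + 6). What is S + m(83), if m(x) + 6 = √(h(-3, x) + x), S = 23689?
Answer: 23683 + 16*√3/3 ≈ 23692.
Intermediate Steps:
h(o, L) = 7/(6 + o)
m(x) = -6 + √(7/3 + x) (m(x) = -6 + √(7/(6 - 3) + x) = -6 + √(7/3 + x))
S + m(83) = 23689 + (-6 + √(21 + 9*83)/3) = 23689 + (-6 + √(21 + 747)/3) = 23689 + (-6 + √768/3) = 23689 + (-6 + (16*√3)/3) = 23689 + (-6 + 16*√3/3) = 23683 + 16*√3/3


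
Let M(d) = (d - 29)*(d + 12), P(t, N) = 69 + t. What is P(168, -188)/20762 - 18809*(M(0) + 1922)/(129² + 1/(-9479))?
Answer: -2913193700649131/1637499334478 ≈ -1779.1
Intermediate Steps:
M(d) = (-29 + d)*(12 + d)
P(168, -188)/20762 - 18809*(M(0) + 1922)/(129² + 1/(-9479)) = (69 + 168)/20762 - 18809*((-348 + 0² - 17*0) + 1922)/(129² + 1/(-9479)) = 237*(1/20762) - 18809*((-348 + 0 + 0) + 1922)/(16641 - 1/9479) = 237/20762 - 18809/(157740038/(9479*(-348 + 1922))) = 237/20762 - 18809/((157740038/9479)/1574) = 237/20762 - 18809/((157740038/9479)*(1/1574)) = 237/20762 - 18809/78870019/7459973 = 237/20762 - 18809*7459973/78870019 = 237/20762 - 140314632157/78870019 = -2913193700649131/1637499334478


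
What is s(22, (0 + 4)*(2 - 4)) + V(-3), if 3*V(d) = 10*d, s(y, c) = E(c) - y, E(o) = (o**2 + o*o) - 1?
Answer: 95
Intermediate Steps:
E(o) = -1 + 2*o**2 (E(o) = (o**2 + o**2) - 1 = 2*o**2 - 1 = -1 + 2*o**2)
s(y, c) = -1 - y + 2*c**2 (s(y, c) = (-1 + 2*c**2) - y = -1 - y + 2*c**2)
V(d) = 10*d/3 (V(d) = (10*d)/3 = 10*d/3)
s(22, (0 + 4)*(2 - 4)) + V(-3) = (-1 - 1*22 + 2*((0 + 4)*(2 - 4))**2) + (10/3)*(-3) = (-1 - 22 + 2*(4*(-2))**2) - 10 = (-1 - 22 + 2*(-8)**2) - 10 = (-1 - 22 + 2*64) - 10 = (-1 - 22 + 128) - 10 = 105 - 10 = 95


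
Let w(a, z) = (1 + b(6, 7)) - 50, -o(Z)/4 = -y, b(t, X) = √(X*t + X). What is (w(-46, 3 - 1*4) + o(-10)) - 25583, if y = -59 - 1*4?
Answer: -25877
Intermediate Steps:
b(t, X) = √(X + X*t)
y = -63 (y = -59 - 4 = -63)
o(Z) = -252 (o(Z) = -(-4)*(-63) = -4*63 = -252)
w(a, z) = -42 (w(a, z) = (1 + √(7*(1 + 6))) - 50 = (1 + √(7*7)) - 50 = (1 + √49) - 50 = (1 + 7) - 50 = 8 - 50 = -42)
(w(-46, 3 - 1*4) + o(-10)) - 25583 = (-42 - 252) - 25583 = -294 - 25583 = -25877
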